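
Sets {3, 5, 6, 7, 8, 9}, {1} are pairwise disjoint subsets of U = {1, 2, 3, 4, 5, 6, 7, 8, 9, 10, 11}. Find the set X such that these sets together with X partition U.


U = {1, 2, 3, 4, 5, 6, 7, 8, 9, 10, 11}
Shown blocks: {3, 5, 6, 7, 8, 9}, {1}
A partition's blocks are pairwise disjoint and cover U, so the missing block = U \ (union of shown blocks).
Union of shown blocks: {1, 3, 5, 6, 7, 8, 9}
Missing block = U \ (union) = {2, 4, 10, 11}

{2, 4, 10, 11}


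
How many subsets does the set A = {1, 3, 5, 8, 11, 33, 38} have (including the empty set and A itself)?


Set A = {1, 3, 5, 8, 11, 33, 38}
|A| = 7
The power set P(A) contains all subsets of A.
|P(A)| = 2^|A| = 2^7 = 128

128


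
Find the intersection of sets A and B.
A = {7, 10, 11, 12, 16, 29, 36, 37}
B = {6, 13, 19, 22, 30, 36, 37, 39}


Set A = {7, 10, 11, 12, 16, 29, 36, 37}
Set B = {6, 13, 19, 22, 30, 36, 37, 39}
A ∩ B includes only elements in both sets.
Check each element of A against B:
7 ✗, 10 ✗, 11 ✗, 12 ✗, 16 ✗, 29 ✗, 36 ✓, 37 ✓
A ∩ B = {36, 37}

{36, 37}


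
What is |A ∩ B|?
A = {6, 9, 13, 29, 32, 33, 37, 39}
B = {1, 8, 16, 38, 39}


Set A = {6, 9, 13, 29, 32, 33, 37, 39}
Set B = {1, 8, 16, 38, 39}
A ∩ B = {39}
|A ∩ B| = 1

1


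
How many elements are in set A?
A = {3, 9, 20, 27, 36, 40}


Set A = {3, 9, 20, 27, 36, 40}
Listing elements: 3, 9, 20, 27, 36, 40
Counting: 6 elements
|A| = 6

6


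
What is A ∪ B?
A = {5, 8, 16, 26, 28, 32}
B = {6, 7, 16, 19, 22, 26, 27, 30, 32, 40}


Set A = {5, 8, 16, 26, 28, 32}
Set B = {6, 7, 16, 19, 22, 26, 27, 30, 32, 40}
A ∪ B includes all elements in either set.
Elements from A: {5, 8, 16, 26, 28, 32}
Elements from B not already included: {6, 7, 19, 22, 27, 30, 40}
A ∪ B = {5, 6, 7, 8, 16, 19, 22, 26, 27, 28, 30, 32, 40}

{5, 6, 7, 8, 16, 19, 22, 26, 27, 28, 30, 32, 40}


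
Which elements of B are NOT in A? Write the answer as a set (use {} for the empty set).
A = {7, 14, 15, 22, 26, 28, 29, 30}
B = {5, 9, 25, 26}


Set A = {7, 14, 15, 22, 26, 28, 29, 30}
Set B = {5, 9, 25, 26}
Check each element of B against A:
5 ∉ A (include), 9 ∉ A (include), 25 ∉ A (include), 26 ∈ A
Elements of B not in A: {5, 9, 25}

{5, 9, 25}


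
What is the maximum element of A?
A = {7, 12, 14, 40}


Set A = {7, 12, 14, 40}
Elements in ascending order: 7, 12, 14, 40
The largest element is 40.

40


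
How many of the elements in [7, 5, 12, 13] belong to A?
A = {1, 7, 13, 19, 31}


Set A = {1, 7, 13, 19, 31}
Candidates: [7, 5, 12, 13]
Check each candidate:
7 ∈ A, 5 ∉ A, 12 ∉ A, 13 ∈ A
Count of candidates in A: 2

2


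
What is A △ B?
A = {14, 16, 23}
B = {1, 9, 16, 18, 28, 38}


Set A = {14, 16, 23}
Set B = {1, 9, 16, 18, 28, 38}
A △ B = (A \ B) ∪ (B \ A)
Elements in A but not B: {14, 23}
Elements in B but not A: {1, 9, 18, 28, 38}
A △ B = {1, 9, 14, 18, 23, 28, 38}

{1, 9, 14, 18, 23, 28, 38}


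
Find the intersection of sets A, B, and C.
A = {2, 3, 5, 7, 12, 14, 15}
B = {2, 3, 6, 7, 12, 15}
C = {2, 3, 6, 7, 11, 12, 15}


Set A = {2, 3, 5, 7, 12, 14, 15}
Set B = {2, 3, 6, 7, 12, 15}
Set C = {2, 3, 6, 7, 11, 12, 15}
First, A ∩ B = {2, 3, 7, 12, 15}
Then, (A ∩ B) ∩ C = {2, 3, 7, 12, 15}

{2, 3, 7, 12, 15}


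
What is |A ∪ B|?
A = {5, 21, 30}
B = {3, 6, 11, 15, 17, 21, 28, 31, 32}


Set A = {5, 21, 30}, |A| = 3
Set B = {3, 6, 11, 15, 17, 21, 28, 31, 32}, |B| = 9
A ∩ B = {21}, |A ∩ B| = 1
|A ∪ B| = |A| + |B| - |A ∩ B| = 3 + 9 - 1 = 11

11


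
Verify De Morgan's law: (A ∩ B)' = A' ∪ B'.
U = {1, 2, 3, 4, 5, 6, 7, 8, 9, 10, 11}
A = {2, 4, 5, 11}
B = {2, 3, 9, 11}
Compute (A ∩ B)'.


U = {1, 2, 3, 4, 5, 6, 7, 8, 9, 10, 11}
A = {2, 4, 5, 11}, B = {2, 3, 9, 11}
A ∩ B = {2, 11}
(A ∩ B)' = U \ (A ∩ B) = {1, 3, 4, 5, 6, 7, 8, 9, 10}
Verification via A' ∪ B': A' = {1, 3, 6, 7, 8, 9, 10}, B' = {1, 4, 5, 6, 7, 8, 10}
A' ∪ B' = {1, 3, 4, 5, 6, 7, 8, 9, 10} ✓

{1, 3, 4, 5, 6, 7, 8, 9, 10}


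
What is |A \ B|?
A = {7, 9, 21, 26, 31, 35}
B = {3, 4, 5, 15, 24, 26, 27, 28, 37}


Set A = {7, 9, 21, 26, 31, 35}
Set B = {3, 4, 5, 15, 24, 26, 27, 28, 37}
A \ B = {7, 9, 21, 31, 35}
|A \ B| = 5

5


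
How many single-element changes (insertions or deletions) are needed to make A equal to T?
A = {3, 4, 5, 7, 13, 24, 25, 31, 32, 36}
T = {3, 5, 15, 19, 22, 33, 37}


Set A = {3, 4, 5, 7, 13, 24, 25, 31, 32, 36}
Set T = {3, 5, 15, 19, 22, 33, 37}
Elements to remove from A (in A, not in T): {4, 7, 13, 24, 25, 31, 32, 36} → 8 removals
Elements to add to A (in T, not in A): {15, 19, 22, 33, 37} → 5 additions
Total edits = 8 + 5 = 13

13


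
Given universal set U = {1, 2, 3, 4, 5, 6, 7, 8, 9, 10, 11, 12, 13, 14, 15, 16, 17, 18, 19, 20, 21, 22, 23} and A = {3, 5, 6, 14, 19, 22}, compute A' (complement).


Universal set U = {1, 2, 3, 4, 5, 6, 7, 8, 9, 10, 11, 12, 13, 14, 15, 16, 17, 18, 19, 20, 21, 22, 23}
Set A = {3, 5, 6, 14, 19, 22}
A' = U \ A = elements in U but not in A
Checking each element of U:
1 (not in A, include), 2 (not in A, include), 3 (in A, exclude), 4 (not in A, include), 5 (in A, exclude), 6 (in A, exclude), 7 (not in A, include), 8 (not in A, include), 9 (not in A, include), 10 (not in A, include), 11 (not in A, include), 12 (not in A, include), 13 (not in A, include), 14 (in A, exclude), 15 (not in A, include), 16 (not in A, include), 17 (not in A, include), 18 (not in A, include), 19 (in A, exclude), 20 (not in A, include), 21 (not in A, include), 22 (in A, exclude), 23 (not in A, include)
A' = {1, 2, 4, 7, 8, 9, 10, 11, 12, 13, 15, 16, 17, 18, 20, 21, 23}

{1, 2, 4, 7, 8, 9, 10, 11, 12, 13, 15, 16, 17, 18, 20, 21, 23}


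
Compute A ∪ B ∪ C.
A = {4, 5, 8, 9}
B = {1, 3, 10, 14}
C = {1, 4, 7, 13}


Set A = {4, 5, 8, 9}
Set B = {1, 3, 10, 14}
Set C = {1, 4, 7, 13}
First, A ∪ B = {1, 3, 4, 5, 8, 9, 10, 14}
Then, (A ∪ B) ∪ C = {1, 3, 4, 5, 7, 8, 9, 10, 13, 14}

{1, 3, 4, 5, 7, 8, 9, 10, 13, 14}


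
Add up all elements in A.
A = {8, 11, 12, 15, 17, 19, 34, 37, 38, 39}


Set A = {8, 11, 12, 15, 17, 19, 34, 37, 38, 39}
Sum = 8 + 11 + 12 + 15 + 17 + 19 + 34 + 37 + 38 + 39 = 230

230


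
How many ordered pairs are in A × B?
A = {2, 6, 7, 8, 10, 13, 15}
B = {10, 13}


Set A = {2, 6, 7, 8, 10, 13, 15} has 7 elements.
Set B = {10, 13} has 2 elements.
|A × B| = |A| × |B| = 7 × 2 = 14

14


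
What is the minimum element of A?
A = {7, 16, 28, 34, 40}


Set A = {7, 16, 28, 34, 40}
Elements in ascending order: 7, 16, 28, 34, 40
The smallest element is 7.

7


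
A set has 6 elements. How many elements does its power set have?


The set has 6 elements.
The power set contains all possible subsets.
|P(A)| = 2^|A| = 2^6 = 64

64


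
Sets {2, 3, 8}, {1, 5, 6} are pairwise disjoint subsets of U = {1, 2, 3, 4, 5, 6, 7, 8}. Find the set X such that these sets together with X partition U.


U = {1, 2, 3, 4, 5, 6, 7, 8}
Shown blocks: {2, 3, 8}, {1, 5, 6}
A partition's blocks are pairwise disjoint and cover U, so the missing block = U \ (union of shown blocks).
Union of shown blocks: {1, 2, 3, 5, 6, 8}
Missing block = U \ (union) = {4, 7}

{4, 7}


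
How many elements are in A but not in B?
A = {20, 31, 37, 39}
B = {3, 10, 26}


Set A = {20, 31, 37, 39}
Set B = {3, 10, 26}
A \ B = {20, 31, 37, 39}
|A \ B| = 4

4


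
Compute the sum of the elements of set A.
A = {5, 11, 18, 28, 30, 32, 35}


Set A = {5, 11, 18, 28, 30, 32, 35}
Sum = 5 + 11 + 18 + 28 + 30 + 32 + 35 = 159

159


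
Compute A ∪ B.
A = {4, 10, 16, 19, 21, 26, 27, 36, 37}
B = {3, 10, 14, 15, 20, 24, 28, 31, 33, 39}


Set A = {4, 10, 16, 19, 21, 26, 27, 36, 37}
Set B = {3, 10, 14, 15, 20, 24, 28, 31, 33, 39}
A ∪ B includes all elements in either set.
Elements from A: {4, 10, 16, 19, 21, 26, 27, 36, 37}
Elements from B not already included: {3, 14, 15, 20, 24, 28, 31, 33, 39}
A ∪ B = {3, 4, 10, 14, 15, 16, 19, 20, 21, 24, 26, 27, 28, 31, 33, 36, 37, 39}

{3, 4, 10, 14, 15, 16, 19, 20, 21, 24, 26, 27, 28, 31, 33, 36, 37, 39}


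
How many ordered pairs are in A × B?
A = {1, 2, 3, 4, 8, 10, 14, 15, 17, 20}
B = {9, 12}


Set A = {1, 2, 3, 4, 8, 10, 14, 15, 17, 20} has 10 elements.
Set B = {9, 12} has 2 elements.
|A × B| = |A| × |B| = 10 × 2 = 20

20


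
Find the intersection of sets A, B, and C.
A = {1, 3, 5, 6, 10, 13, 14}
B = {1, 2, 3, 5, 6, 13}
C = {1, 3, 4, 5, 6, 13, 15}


Set A = {1, 3, 5, 6, 10, 13, 14}
Set B = {1, 2, 3, 5, 6, 13}
Set C = {1, 3, 4, 5, 6, 13, 15}
First, A ∩ B = {1, 3, 5, 6, 13}
Then, (A ∩ B) ∩ C = {1, 3, 5, 6, 13}

{1, 3, 5, 6, 13}


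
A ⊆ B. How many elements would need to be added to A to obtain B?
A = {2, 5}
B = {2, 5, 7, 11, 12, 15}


Set A = {2, 5}, |A| = 2
Set B = {2, 5, 7, 11, 12, 15}, |B| = 6
Since A ⊆ B: B \ A = {7, 11, 12, 15}
|B| - |A| = 6 - 2 = 4

4


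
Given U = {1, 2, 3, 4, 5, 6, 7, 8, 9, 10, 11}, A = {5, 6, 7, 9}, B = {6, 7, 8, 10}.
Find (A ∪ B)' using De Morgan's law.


U = {1, 2, 3, 4, 5, 6, 7, 8, 9, 10, 11}
A = {5, 6, 7, 9}, B = {6, 7, 8, 10}
A ∪ B = {5, 6, 7, 8, 9, 10}
(A ∪ B)' = U \ (A ∪ B) = {1, 2, 3, 4, 11}
Verification via A' ∩ B': A' = {1, 2, 3, 4, 8, 10, 11}, B' = {1, 2, 3, 4, 5, 9, 11}
A' ∩ B' = {1, 2, 3, 4, 11} ✓

{1, 2, 3, 4, 11}


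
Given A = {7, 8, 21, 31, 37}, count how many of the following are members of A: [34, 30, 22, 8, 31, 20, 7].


Set A = {7, 8, 21, 31, 37}
Candidates: [34, 30, 22, 8, 31, 20, 7]
Check each candidate:
34 ∉ A, 30 ∉ A, 22 ∉ A, 8 ∈ A, 31 ∈ A, 20 ∉ A, 7 ∈ A
Count of candidates in A: 3

3


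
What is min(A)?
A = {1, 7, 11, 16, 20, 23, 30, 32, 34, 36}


Set A = {1, 7, 11, 16, 20, 23, 30, 32, 34, 36}
Elements in ascending order: 1, 7, 11, 16, 20, 23, 30, 32, 34, 36
The smallest element is 1.

1


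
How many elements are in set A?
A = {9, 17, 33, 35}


Set A = {9, 17, 33, 35}
Listing elements: 9, 17, 33, 35
Counting: 4 elements
|A| = 4

4


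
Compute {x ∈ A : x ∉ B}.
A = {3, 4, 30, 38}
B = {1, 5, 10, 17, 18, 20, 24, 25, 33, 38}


Set A = {3, 4, 30, 38}
Set B = {1, 5, 10, 17, 18, 20, 24, 25, 33, 38}
Check each element of A against B:
3 ∉ B (include), 4 ∉ B (include), 30 ∉ B (include), 38 ∈ B
Elements of A not in B: {3, 4, 30}

{3, 4, 30}


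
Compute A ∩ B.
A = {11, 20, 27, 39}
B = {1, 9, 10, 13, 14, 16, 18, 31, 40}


Set A = {11, 20, 27, 39}
Set B = {1, 9, 10, 13, 14, 16, 18, 31, 40}
A ∩ B includes only elements in both sets.
Check each element of A against B:
11 ✗, 20 ✗, 27 ✗, 39 ✗
A ∩ B = {}

{}


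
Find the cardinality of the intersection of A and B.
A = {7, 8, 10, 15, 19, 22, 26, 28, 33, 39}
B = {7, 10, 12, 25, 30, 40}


Set A = {7, 8, 10, 15, 19, 22, 26, 28, 33, 39}
Set B = {7, 10, 12, 25, 30, 40}
A ∩ B = {7, 10}
|A ∩ B| = 2

2


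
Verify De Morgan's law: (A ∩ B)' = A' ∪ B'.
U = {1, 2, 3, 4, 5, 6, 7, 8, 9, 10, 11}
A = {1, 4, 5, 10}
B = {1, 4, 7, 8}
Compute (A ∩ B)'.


U = {1, 2, 3, 4, 5, 6, 7, 8, 9, 10, 11}
A = {1, 4, 5, 10}, B = {1, 4, 7, 8}
A ∩ B = {1, 4}
(A ∩ B)' = U \ (A ∩ B) = {2, 3, 5, 6, 7, 8, 9, 10, 11}
Verification via A' ∪ B': A' = {2, 3, 6, 7, 8, 9, 11}, B' = {2, 3, 5, 6, 9, 10, 11}
A' ∪ B' = {2, 3, 5, 6, 7, 8, 9, 10, 11} ✓

{2, 3, 5, 6, 7, 8, 9, 10, 11}


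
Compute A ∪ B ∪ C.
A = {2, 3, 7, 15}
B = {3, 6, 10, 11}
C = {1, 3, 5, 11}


Set A = {2, 3, 7, 15}
Set B = {3, 6, 10, 11}
Set C = {1, 3, 5, 11}
First, A ∪ B = {2, 3, 6, 7, 10, 11, 15}
Then, (A ∪ B) ∪ C = {1, 2, 3, 5, 6, 7, 10, 11, 15}

{1, 2, 3, 5, 6, 7, 10, 11, 15}


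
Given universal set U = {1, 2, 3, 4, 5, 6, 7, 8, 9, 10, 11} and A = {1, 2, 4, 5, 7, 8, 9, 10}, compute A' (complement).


Universal set U = {1, 2, 3, 4, 5, 6, 7, 8, 9, 10, 11}
Set A = {1, 2, 4, 5, 7, 8, 9, 10}
A' = U \ A = elements in U but not in A
Checking each element of U:
1 (in A, exclude), 2 (in A, exclude), 3 (not in A, include), 4 (in A, exclude), 5 (in A, exclude), 6 (not in A, include), 7 (in A, exclude), 8 (in A, exclude), 9 (in A, exclude), 10 (in A, exclude), 11 (not in A, include)
A' = {3, 6, 11}

{3, 6, 11}


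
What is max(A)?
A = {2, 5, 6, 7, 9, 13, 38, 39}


Set A = {2, 5, 6, 7, 9, 13, 38, 39}
Elements in ascending order: 2, 5, 6, 7, 9, 13, 38, 39
The largest element is 39.

39


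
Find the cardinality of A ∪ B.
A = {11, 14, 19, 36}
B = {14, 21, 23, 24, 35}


Set A = {11, 14, 19, 36}, |A| = 4
Set B = {14, 21, 23, 24, 35}, |B| = 5
A ∩ B = {14}, |A ∩ B| = 1
|A ∪ B| = |A| + |B| - |A ∩ B| = 4 + 5 - 1 = 8

8


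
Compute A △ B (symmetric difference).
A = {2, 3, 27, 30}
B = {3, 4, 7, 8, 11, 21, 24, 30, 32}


Set A = {2, 3, 27, 30}
Set B = {3, 4, 7, 8, 11, 21, 24, 30, 32}
A △ B = (A \ B) ∪ (B \ A)
Elements in A but not B: {2, 27}
Elements in B but not A: {4, 7, 8, 11, 21, 24, 32}
A △ B = {2, 4, 7, 8, 11, 21, 24, 27, 32}

{2, 4, 7, 8, 11, 21, 24, 27, 32}


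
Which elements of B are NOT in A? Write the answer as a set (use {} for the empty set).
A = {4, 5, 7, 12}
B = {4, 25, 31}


Set A = {4, 5, 7, 12}
Set B = {4, 25, 31}
Check each element of B against A:
4 ∈ A, 25 ∉ A (include), 31 ∉ A (include)
Elements of B not in A: {25, 31}

{25, 31}


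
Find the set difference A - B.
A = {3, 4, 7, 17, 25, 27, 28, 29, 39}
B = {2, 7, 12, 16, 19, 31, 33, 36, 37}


Set A = {3, 4, 7, 17, 25, 27, 28, 29, 39}
Set B = {2, 7, 12, 16, 19, 31, 33, 36, 37}
A \ B includes elements in A that are not in B.
Check each element of A:
3 (not in B, keep), 4 (not in B, keep), 7 (in B, remove), 17 (not in B, keep), 25 (not in B, keep), 27 (not in B, keep), 28 (not in B, keep), 29 (not in B, keep), 39 (not in B, keep)
A \ B = {3, 4, 17, 25, 27, 28, 29, 39}

{3, 4, 17, 25, 27, 28, 29, 39}


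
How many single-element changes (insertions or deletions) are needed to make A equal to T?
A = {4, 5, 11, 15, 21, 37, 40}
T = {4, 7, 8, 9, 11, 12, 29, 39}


Set A = {4, 5, 11, 15, 21, 37, 40}
Set T = {4, 7, 8, 9, 11, 12, 29, 39}
Elements to remove from A (in A, not in T): {5, 15, 21, 37, 40} → 5 removals
Elements to add to A (in T, not in A): {7, 8, 9, 12, 29, 39} → 6 additions
Total edits = 5 + 6 = 11

11


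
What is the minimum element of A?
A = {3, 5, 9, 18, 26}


Set A = {3, 5, 9, 18, 26}
Elements in ascending order: 3, 5, 9, 18, 26
The smallest element is 3.

3


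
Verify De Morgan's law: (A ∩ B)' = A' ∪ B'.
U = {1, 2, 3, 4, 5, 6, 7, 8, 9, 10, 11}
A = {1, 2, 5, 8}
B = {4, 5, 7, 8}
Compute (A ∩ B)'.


U = {1, 2, 3, 4, 5, 6, 7, 8, 9, 10, 11}
A = {1, 2, 5, 8}, B = {4, 5, 7, 8}
A ∩ B = {5, 8}
(A ∩ B)' = U \ (A ∩ B) = {1, 2, 3, 4, 6, 7, 9, 10, 11}
Verification via A' ∪ B': A' = {3, 4, 6, 7, 9, 10, 11}, B' = {1, 2, 3, 6, 9, 10, 11}
A' ∪ B' = {1, 2, 3, 4, 6, 7, 9, 10, 11} ✓

{1, 2, 3, 4, 6, 7, 9, 10, 11}


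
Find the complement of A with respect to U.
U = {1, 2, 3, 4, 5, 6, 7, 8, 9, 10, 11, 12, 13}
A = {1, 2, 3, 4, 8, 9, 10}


Universal set U = {1, 2, 3, 4, 5, 6, 7, 8, 9, 10, 11, 12, 13}
Set A = {1, 2, 3, 4, 8, 9, 10}
A' = U \ A = elements in U but not in A
Checking each element of U:
1 (in A, exclude), 2 (in A, exclude), 3 (in A, exclude), 4 (in A, exclude), 5 (not in A, include), 6 (not in A, include), 7 (not in A, include), 8 (in A, exclude), 9 (in A, exclude), 10 (in A, exclude), 11 (not in A, include), 12 (not in A, include), 13 (not in A, include)
A' = {5, 6, 7, 11, 12, 13}

{5, 6, 7, 11, 12, 13}


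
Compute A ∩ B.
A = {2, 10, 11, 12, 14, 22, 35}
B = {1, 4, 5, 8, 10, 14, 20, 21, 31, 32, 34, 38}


Set A = {2, 10, 11, 12, 14, 22, 35}
Set B = {1, 4, 5, 8, 10, 14, 20, 21, 31, 32, 34, 38}
A ∩ B includes only elements in both sets.
Check each element of A against B:
2 ✗, 10 ✓, 11 ✗, 12 ✗, 14 ✓, 22 ✗, 35 ✗
A ∩ B = {10, 14}

{10, 14}


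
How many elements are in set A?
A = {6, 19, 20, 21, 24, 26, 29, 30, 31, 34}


Set A = {6, 19, 20, 21, 24, 26, 29, 30, 31, 34}
Listing elements: 6, 19, 20, 21, 24, 26, 29, 30, 31, 34
Counting: 10 elements
|A| = 10

10


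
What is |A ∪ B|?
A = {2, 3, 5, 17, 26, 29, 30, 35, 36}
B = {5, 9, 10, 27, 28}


Set A = {2, 3, 5, 17, 26, 29, 30, 35, 36}, |A| = 9
Set B = {5, 9, 10, 27, 28}, |B| = 5
A ∩ B = {5}, |A ∩ B| = 1
|A ∪ B| = |A| + |B| - |A ∩ B| = 9 + 5 - 1 = 13

13


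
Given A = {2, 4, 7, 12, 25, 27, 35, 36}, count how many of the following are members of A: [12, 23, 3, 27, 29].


Set A = {2, 4, 7, 12, 25, 27, 35, 36}
Candidates: [12, 23, 3, 27, 29]
Check each candidate:
12 ∈ A, 23 ∉ A, 3 ∉ A, 27 ∈ A, 29 ∉ A
Count of candidates in A: 2

2


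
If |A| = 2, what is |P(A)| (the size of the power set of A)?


The set has 2 elements.
The power set contains all possible subsets.
|P(A)| = 2^|A| = 2^2 = 4

4


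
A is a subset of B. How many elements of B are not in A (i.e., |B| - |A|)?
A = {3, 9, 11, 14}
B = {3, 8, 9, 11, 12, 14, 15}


Set A = {3, 9, 11, 14}, |A| = 4
Set B = {3, 8, 9, 11, 12, 14, 15}, |B| = 7
Since A ⊆ B: B \ A = {8, 12, 15}
|B| - |A| = 7 - 4 = 3

3


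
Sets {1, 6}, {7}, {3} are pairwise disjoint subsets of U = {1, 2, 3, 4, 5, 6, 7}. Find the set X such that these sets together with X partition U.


U = {1, 2, 3, 4, 5, 6, 7}
Shown blocks: {1, 6}, {7}, {3}
A partition's blocks are pairwise disjoint and cover U, so the missing block = U \ (union of shown blocks).
Union of shown blocks: {1, 3, 6, 7}
Missing block = U \ (union) = {2, 4, 5}

{2, 4, 5}


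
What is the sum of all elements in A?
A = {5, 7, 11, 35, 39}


Set A = {5, 7, 11, 35, 39}
Sum = 5 + 7 + 11 + 35 + 39 = 97

97


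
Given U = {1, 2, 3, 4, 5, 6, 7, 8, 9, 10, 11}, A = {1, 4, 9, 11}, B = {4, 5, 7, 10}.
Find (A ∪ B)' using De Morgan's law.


U = {1, 2, 3, 4, 5, 6, 7, 8, 9, 10, 11}
A = {1, 4, 9, 11}, B = {4, 5, 7, 10}
A ∪ B = {1, 4, 5, 7, 9, 10, 11}
(A ∪ B)' = U \ (A ∪ B) = {2, 3, 6, 8}
Verification via A' ∩ B': A' = {2, 3, 5, 6, 7, 8, 10}, B' = {1, 2, 3, 6, 8, 9, 11}
A' ∩ B' = {2, 3, 6, 8} ✓

{2, 3, 6, 8}


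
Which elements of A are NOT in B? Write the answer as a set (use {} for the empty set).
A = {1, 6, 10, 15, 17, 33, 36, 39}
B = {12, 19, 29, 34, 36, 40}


Set A = {1, 6, 10, 15, 17, 33, 36, 39}
Set B = {12, 19, 29, 34, 36, 40}
Check each element of A against B:
1 ∉ B (include), 6 ∉ B (include), 10 ∉ B (include), 15 ∉ B (include), 17 ∉ B (include), 33 ∉ B (include), 36 ∈ B, 39 ∉ B (include)
Elements of A not in B: {1, 6, 10, 15, 17, 33, 39}

{1, 6, 10, 15, 17, 33, 39}


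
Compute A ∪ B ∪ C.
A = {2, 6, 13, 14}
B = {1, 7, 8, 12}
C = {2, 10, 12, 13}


Set A = {2, 6, 13, 14}
Set B = {1, 7, 8, 12}
Set C = {2, 10, 12, 13}
First, A ∪ B = {1, 2, 6, 7, 8, 12, 13, 14}
Then, (A ∪ B) ∪ C = {1, 2, 6, 7, 8, 10, 12, 13, 14}

{1, 2, 6, 7, 8, 10, 12, 13, 14}


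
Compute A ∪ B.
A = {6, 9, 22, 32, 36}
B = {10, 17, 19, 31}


Set A = {6, 9, 22, 32, 36}
Set B = {10, 17, 19, 31}
A ∪ B includes all elements in either set.
Elements from A: {6, 9, 22, 32, 36}
Elements from B not already included: {10, 17, 19, 31}
A ∪ B = {6, 9, 10, 17, 19, 22, 31, 32, 36}

{6, 9, 10, 17, 19, 22, 31, 32, 36}


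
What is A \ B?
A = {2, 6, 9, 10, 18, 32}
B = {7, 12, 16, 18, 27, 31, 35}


Set A = {2, 6, 9, 10, 18, 32}
Set B = {7, 12, 16, 18, 27, 31, 35}
A \ B includes elements in A that are not in B.
Check each element of A:
2 (not in B, keep), 6 (not in B, keep), 9 (not in B, keep), 10 (not in B, keep), 18 (in B, remove), 32 (not in B, keep)
A \ B = {2, 6, 9, 10, 32}

{2, 6, 9, 10, 32}


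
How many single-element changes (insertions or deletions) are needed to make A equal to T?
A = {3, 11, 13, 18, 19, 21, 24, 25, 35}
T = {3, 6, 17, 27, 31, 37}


Set A = {3, 11, 13, 18, 19, 21, 24, 25, 35}
Set T = {3, 6, 17, 27, 31, 37}
Elements to remove from A (in A, not in T): {11, 13, 18, 19, 21, 24, 25, 35} → 8 removals
Elements to add to A (in T, not in A): {6, 17, 27, 31, 37} → 5 additions
Total edits = 8 + 5 = 13

13


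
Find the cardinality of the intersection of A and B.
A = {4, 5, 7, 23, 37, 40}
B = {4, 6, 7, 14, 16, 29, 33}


Set A = {4, 5, 7, 23, 37, 40}
Set B = {4, 6, 7, 14, 16, 29, 33}
A ∩ B = {4, 7}
|A ∩ B| = 2

2


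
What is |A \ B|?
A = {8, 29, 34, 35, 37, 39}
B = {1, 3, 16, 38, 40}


Set A = {8, 29, 34, 35, 37, 39}
Set B = {1, 3, 16, 38, 40}
A \ B = {8, 29, 34, 35, 37, 39}
|A \ B| = 6

6


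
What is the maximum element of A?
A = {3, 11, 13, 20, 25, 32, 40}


Set A = {3, 11, 13, 20, 25, 32, 40}
Elements in ascending order: 3, 11, 13, 20, 25, 32, 40
The largest element is 40.

40


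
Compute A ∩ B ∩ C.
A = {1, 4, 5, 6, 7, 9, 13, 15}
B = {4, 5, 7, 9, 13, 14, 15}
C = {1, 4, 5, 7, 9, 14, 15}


Set A = {1, 4, 5, 6, 7, 9, 13, 15}
Set B = {4, 5, 7, 9, 13, 14, 15}
Set C = {1, 4, 5, 7, 9, 14, 15}
First, A ∩ B = {4, 5, 7, 9, 13, 15}
Then, (A ∩ B) ∩ C = {4, 5, 7, 9, 15}

{4, 5, 7, 9, 15}


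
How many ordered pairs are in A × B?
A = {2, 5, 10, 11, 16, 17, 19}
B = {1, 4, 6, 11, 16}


Set A = {2, 5, 10, 11, 16, 17, 19} has 7 elements.
Set B = {1, 4, 6, 11, 16} has 5 elements.
|A × B| = |A| × |B| = 7 × 5 = 35

35


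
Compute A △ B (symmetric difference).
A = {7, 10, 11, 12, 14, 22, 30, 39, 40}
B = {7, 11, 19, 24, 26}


Set A = {7, 10, 11, 12, 14, 22, 30, 39, 40}
Set B = {7, 11, 19, 24, 26}
A △ B = (A \ B) ∪ (B \ A)
Elements in A but not B: {10, 12, 14, 22, 30, 39, 40}
Elements in B but not A: {19, 24, 26}
A △ B = {10, 12, 14, 19, 22, 24, 26, 30, 39, 40}

{10, 12, 14, 19, 22, 24, 26, 30, 39, 40}


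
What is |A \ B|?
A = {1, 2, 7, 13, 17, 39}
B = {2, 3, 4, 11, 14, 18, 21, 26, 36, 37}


Set A = {1, 2, 7, 13, 17, 39}
Set B = {2, 3, 4, 11, 14, 18, 21, 26, 36, 37}
A \ B = {1, 7, 13, 17, 39}
|A \ B| = 5

5


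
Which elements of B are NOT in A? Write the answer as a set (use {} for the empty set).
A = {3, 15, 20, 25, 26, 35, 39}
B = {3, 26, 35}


Set A = {3, 15, 20, 25, 26, 35, 39}
Set B = {3, 26, 35}
Check each element of B against A:
3 ∈ A, 26 ∈ A, 35 ∈ A
Elements of B not in A: {}

{}


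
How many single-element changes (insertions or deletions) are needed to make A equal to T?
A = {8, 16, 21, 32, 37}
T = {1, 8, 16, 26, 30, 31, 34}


Set A = {8, 16, 21, 32, 37}
Set T = {1, 8, 16, 26, 30, 31, 34}
Elements to remove from A (in A, not in T): {21, 32, 37} → 3 removals
Elements to add to A (in T, not in A): {1, 26, 30, 31, 34} → 5 additions
Total edits = 3 + 5 = 8

8


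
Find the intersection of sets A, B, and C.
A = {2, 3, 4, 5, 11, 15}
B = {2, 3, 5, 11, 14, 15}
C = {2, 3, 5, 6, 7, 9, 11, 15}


Set A = {2, 3, 4, 5, 11, 15}
Set B = {2, 3, 5, 11, 14, 15}
Set C = {2, 3, 5, 6, 7, 9, 11, 15}
First, A ∩ B = {2, 3, 5, 11, 15}
Then, (A ∩ B) ∩ C = {2, 3, 5, 11, 15}

{2, 3, 5, 11, 15}


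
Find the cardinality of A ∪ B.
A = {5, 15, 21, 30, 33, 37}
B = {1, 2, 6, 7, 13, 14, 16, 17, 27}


Set A = {5, 15, 21, 30, 33, 37}, |A| = 6
Set B = {1, 2, 6, 7, 13, 14, 16, 17, 27}, |B| = 9
A ∩ B = {}, |A ∩ B| = 0
|A ∪ B| = |A| + |B| - |A ∩ B| = 6 + 9 - 0 = 15

15


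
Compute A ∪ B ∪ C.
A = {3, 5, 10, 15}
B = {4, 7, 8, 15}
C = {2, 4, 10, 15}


Set A = {3, 5, 10, 15}
Set B = {4, 7, 8, 15}
Set C = {2, 4, 10, 15}
First, A ∪ B = {3, 4, 5, 7, 8, 10, 15}
Then, (A ∪ B) ∪ C = {2, 3, 4, 5, 7, 8, 10, 15}

{2, 3, 4, 5, 7, 8, 10, 15}


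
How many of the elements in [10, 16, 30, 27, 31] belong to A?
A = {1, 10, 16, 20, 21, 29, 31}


Set A = {1, 10, 16, 20, 21, 29, 31}
Candidates: [10, 16, 30, 27, 31]
Check each candidate:
10 ∈ A, 16 ∈ A, 30 ∉ A, 27 ∉ A, 31 ∈ A
Count of candidates in A: 3

3


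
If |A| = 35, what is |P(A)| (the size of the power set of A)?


The set has 35 elements.
The power set contains all possible subsets.
|P(A)| = 2^|A| = 2^35 = 34359738368

34359738368


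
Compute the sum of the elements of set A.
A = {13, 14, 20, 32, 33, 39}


Set A = {13, 14, 20, 32, 33, 39}
Sum = 13 + 14 + 20 + 32 + 33 + 39 = 151

151


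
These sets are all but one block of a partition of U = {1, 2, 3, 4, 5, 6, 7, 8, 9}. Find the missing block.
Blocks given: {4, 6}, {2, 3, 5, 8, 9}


U = {1, 2, 3, 4, 5, 6, 7, 8, 9}
Shown blocks: {4, 6}, {2, 3, 5, 8, 9}
A partition's blocks are pairwise disjoint and cover U, so the missing block = U \ (union of shown blocks).
Union of shown blocks: {2, 3, 4, 5, 6, 8, 9}
Missing block = U \ (union) = {1, 7}

{1, 7}


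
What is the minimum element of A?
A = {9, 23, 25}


Set A = {9, 23, 25}
Elements in ascending order: 9, 23, 25
The smallest element is 9.

9


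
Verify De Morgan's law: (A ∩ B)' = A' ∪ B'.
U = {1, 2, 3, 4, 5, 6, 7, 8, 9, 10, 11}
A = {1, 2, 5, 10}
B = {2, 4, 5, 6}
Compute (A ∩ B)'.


U = {1, 2, 3, 4, 5, 6, 7, 8, 9, 10, 11}
A = {1, 2, 5, 10}, B = {2, 4, 5, 6}
A ∩ B = {2, 5}
(A ∩ B)' = U \ (A ∩ B) = {1, 3, 4, 6, 7, 8, 9, 10, 11}
Verification via A' ∪ B': A' = {3, 4, 6, 7, 8, 9, 11}, B' = {1, 3, 7, 8, 9, 10, 11}
A' ∪ B' = {1, 3, 4, 6, 7, 8, 9, 10, 11} ✓

{1, 3, 4, 6, 7, 8, 9, 10, 11}


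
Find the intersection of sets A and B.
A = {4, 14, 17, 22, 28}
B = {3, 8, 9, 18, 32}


Set A = {4, 14, 17, 22, 28}
Set B = {3, 8, 9, 18, 32}
A ∩ B includes only elements in both sets.
Check each element of A against B:
4 ✗, 14 ✗, 17 ✗, 22 ✗, 28 ✗
A ∩ B = {}

{}


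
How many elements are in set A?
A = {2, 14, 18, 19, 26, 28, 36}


Set A = {2, 14, 18, 19, 26, 28, 36}
Listing elements: 2, 14, 18, 19, 26, 28, 36
Counting: 7 elements
|A| = 7

7


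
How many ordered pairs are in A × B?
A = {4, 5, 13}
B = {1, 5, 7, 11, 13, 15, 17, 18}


Set A = {4, 5, 13} has 3 elements.
Set B = {1, 5, 7, 11, 13, 15, 17, 18} has 8 elements.
|A × B| = |A| × |B| = 3 × 8 = 24

24


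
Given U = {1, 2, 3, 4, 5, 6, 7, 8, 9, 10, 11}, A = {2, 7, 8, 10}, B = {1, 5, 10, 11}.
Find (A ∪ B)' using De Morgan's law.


U = {1, 2, 3, 4, 5, 6, 7, 8, 9, 10, 11}
A = {2, 7, 8, 10}, B = {1, 5, 10, 11}
A ∪ B = {1, 2, 5, 7, 8, 10, 11}
(A ∪ B)' = U \ (A ∪ B) = {3, 4, 6, 9}
Verification via A' ∩ B': A' = {1, 3, 4, 5, 6, 9, 11}, B' = {2, 3, 4, 6, 7, 8, 9}
A' ∩ B' = {3, 4, 6, 9} ✓

{3, 4, 6, 9}


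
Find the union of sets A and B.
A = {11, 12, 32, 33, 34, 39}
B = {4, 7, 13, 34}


Set A = {11, 12, 32, 33, 34, 39}
Set B = {4, 7, 13, 34}
A ∪ B includes all elements in either set.
Elements from A: {11, 12, 32, 33, 34, 39}
Elements from B not already included: {4, 7, 13}
A ∪ B = {4, 7, 11, 12, 13, 32, 33, 34, 39}

{4, 7, 11, 12, 13, 32, 33, 34, 39}


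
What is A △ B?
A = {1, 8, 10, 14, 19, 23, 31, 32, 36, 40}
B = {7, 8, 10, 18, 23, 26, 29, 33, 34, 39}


Set A = {1, 8, 10, 14, 19, 23, 31, 32, 36, 40}
Set B = {7, 8, 10, 18, 23, 26, 29, 33, 34, 39}
A △ B = (A \ B) ∪ (B \ A)
Elements in A but not B: {1, 14, 19, 31, 32, 36, 40}
Elements in B but not A: {7, 18, 26, 29, 33, 34, 39}
A △ B = {1, 7, 14, 18, 19, 26, 29, 31, 32, 33, 34, 36, 39, 40}

{1, 7, 14, 18, 19, 26, 29, 31, 32, 33, 34, 36, 39, 40}


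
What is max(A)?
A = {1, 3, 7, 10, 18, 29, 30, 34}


Set A = {1, 3, 7, 10, 18, 29, 30, 34}
Elements in ascending order: 1, 3, 7, 10, 18, 29, 30, 34
The largest element is 34.

34


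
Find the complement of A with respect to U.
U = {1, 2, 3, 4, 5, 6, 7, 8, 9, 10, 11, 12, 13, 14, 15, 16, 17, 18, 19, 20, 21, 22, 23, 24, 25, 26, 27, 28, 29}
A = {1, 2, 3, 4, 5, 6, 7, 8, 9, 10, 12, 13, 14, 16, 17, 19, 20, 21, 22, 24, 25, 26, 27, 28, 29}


Universal set U = {1, 2, 3, 4, 5, 6, 7, 8, 9, 10, 11, 12, 13, 14, 15, 16, 17, 18, 19, 20, 21, 22, 23, 24, 25, 26, 27, 28, 29}
Set A = {1, 2, 3, 4, 5, 6, 7, 8, 9, 10, 12, 13, 14, 16, 17, 19, 20, 21, 22, 24, 25, 26, 27, 28, 29}
A' = U \ A = elements in U but not in A
Checking each element of U:
1 (in A, exclude), 2 (in A, exclude), 3 (in A, exclude), 4 (in A, exclude), 5 (in A, exclude), 6 (in A, exclude), 7 (in A, exclude), 8 (in A, exclude), 9 (in A, exclude), 10 (in A, exclude), 11 (not in A, include), 12 (in A, exclude), 13 (in A, exclude), 14 (in A, exclude), 15 (not in A, include), 16 (in A, exclude), 17 (in A, exclude), 18 (not in A, include), 19 (in A, exclude), 20 (in A, exclude), 21 (in A, exclude), 22 (in A, exclude), 23 (not in A, include), 24 (in A, exclude), 25 (in A, exclude), 26 (in A, exclude), 27 (in A, exclude), 28 (in A, exclude), 29 (in A, exclude)
A' = {11, 15, 18, 23}

{11, 15, 18, 23}


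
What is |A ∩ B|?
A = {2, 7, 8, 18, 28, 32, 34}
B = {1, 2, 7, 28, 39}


Set A = {2, 7, 8, 18, 28, 32, 34}
Set B = {1, 2, 7, 28, 39}
A ∩ B = {2, 7, 28}
|A ∩ B| = 3

3


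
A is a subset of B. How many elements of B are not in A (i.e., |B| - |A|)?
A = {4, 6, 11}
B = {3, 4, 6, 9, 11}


Set A = {4, 6, 11}, |A| = 3
Set B = {3, 4, 6, 9, 11}, |B| = 5
Since A ⊆ B: B \ A = {3, 9}
|B| - |A| = 5 - 3 = 2

2


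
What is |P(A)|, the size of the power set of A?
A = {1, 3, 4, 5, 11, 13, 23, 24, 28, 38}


Set A = {1, 3, 4, 5, 11, 13, 23, 24, 28, 38}
|A| = 10
The power set P(A) contains all subsets of A.
|P(A)| = 2^|A| = 2^10 = 1024

1024


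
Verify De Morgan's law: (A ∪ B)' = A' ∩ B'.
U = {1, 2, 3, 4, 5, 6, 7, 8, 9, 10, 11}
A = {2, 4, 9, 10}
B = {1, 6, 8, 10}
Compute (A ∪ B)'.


U = {1, 2, 3, 4, 5, 6, 7, 8, 9, 10, 11}
A = {2, 4, 9, 10}, B = {1, 6, 8, 10}
A ∪ B = {1, 2, 4, 6, 8, 9, 10}
(A ∪ B)' = U \ (A ∪ B) = {3, 5, 7, 11}
Verification via A' ∩ B': A' = {1, 3, 5, 6, 7, 8, 11}, B' = {2, 3, 4, 5, 7, 9, 11}
A' ∩ B' = {3, 5, 7, 11} ✓

{3, 5, 7, 11}


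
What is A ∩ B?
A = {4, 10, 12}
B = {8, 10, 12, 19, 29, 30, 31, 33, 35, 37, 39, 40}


Set A = {4, 10, 12}
Set B = {8, 10, 12, 19, 29, 30, 31, 33, 35, 37, 39, 40}
A ∩ B includes only elements in both sets.
Check each element of A against B:
4 ✗, 10 ✓, 12 ✓
A ∩ B = {10, 12}

{10, 12}


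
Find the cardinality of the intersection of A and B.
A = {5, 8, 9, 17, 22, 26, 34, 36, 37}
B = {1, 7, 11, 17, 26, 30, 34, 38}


Set A = {5, 8, 9, 17, 22, 26, 34, 36, 37}
Set B = {1, 7, 11, 17, 26, 30, 34, 38}
A ∩ B = {17, 26, 34}
|A ∩ B| = 3

3


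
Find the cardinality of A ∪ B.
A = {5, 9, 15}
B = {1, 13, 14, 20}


Set A = {5, 9, 15}, |A| = 3
Set B = {1, 13, 14, 20}, |B| = 4
A ∩ B = {}, |A ∩ B| = 0
|A ∪ B| = |A| + |B| - |A ∩ B| = 3 + 4 - 0 = 7

7


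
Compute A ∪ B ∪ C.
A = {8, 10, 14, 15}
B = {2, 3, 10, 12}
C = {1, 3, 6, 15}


Set A = {8, 10, 14, 15}
Set B = {2, 3, 10, 12}
Set C = {1, 3, 6, 15}
First, A ∪ B = {2, 3, 8, 10, 12, 14, 15}
Then, (A ∪ B) ∪ C = {1, 2, 3, 6, 8, 10, 12, 14, 15}

{1, 2, 3, 6, 8, 10, 12, 14, 15}


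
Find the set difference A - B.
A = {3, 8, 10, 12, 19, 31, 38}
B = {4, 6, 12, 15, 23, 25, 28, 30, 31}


Set A = {3, 8, 10, 12, 19, 31, 38}
Set B = {4, 6, 12, 15, 23, 25, 28, 30, 31}
A \ B includes elements in A that are not in B.
Check each element of A:
3 (not in B, keep), 8 (not in B, keep), 10 (not in B, keep), 12 (in B, remove), 19 (not in B, keep), 31 (in B, remove), 38 (not in B, keep)
A \ B = {3, 8, 10, 19, 38}

{3, 8, 10, 19, 38}


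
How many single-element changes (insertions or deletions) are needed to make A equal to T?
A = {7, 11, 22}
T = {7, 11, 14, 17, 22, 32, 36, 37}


Set A = {7, 11, 22}
Set T = {7, 11, 14, 17, 22, 32, 36, 37}
Elements to remove from A (in A, not in T): {} → 0 removals
Elements to add to A (in T, not in A): {14, 17, 32, 36, 37} → 5 additions
Total edits = 0 + 5 = 5

5


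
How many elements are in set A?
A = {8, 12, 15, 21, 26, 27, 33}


Set A = {8, 12, 15, 21, 26, 27, 33}
Listing elements: 8, 12, 15, 21, 26, 27, 33
Counting: 7 elements
|A| = 7

7


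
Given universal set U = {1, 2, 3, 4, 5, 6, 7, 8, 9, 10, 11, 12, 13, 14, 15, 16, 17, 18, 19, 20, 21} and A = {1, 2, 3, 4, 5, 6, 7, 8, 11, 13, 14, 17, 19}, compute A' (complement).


Universal set U = {1, 2, 3, 4, 5, 6, 7, 8, 9, 10, 11, 12, 13, 14, 15, 16, 17, 18, 19, 20, 21}
Set A = {1, 2, 3, 4, 5, 6, 7, 8, 11, 13, 14, 17, 19}
A' = U \ A = elements in U but not in A
Checking each element of U:
1 (in A, exclude), 2 (in A, exclude), 3 (in A, exclude), 4 (in A, exclude), 5 (in A, exclude), 6 (in A, exclude), 7 (in A, exclude), 8 (in A, exclude), 9 (not in A, include), 10 (not in A, include), 11 (in A, exclude), 12 (not in A, include), 13 (in A, exclude), 14 (in A, exclude), 15 (not in A, include), 16 (not in A, include), 17 (in A, exclude), 18 (not in A, include), 19 (in A, exclude), 20 (not in A, include), 21 (not in A, include)
A' = {9, 10, 12, 15, 16, 18, 20, 21}

{9, 10, 12, 15, 16, 18, 20, 21}


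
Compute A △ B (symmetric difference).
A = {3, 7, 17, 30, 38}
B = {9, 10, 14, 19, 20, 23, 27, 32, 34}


Set A = {3, 7, 17, 30, 38}
Set B = {9, 10, 14, 19, 20, 23, 27, 32, 34}
A △ B = (A \ B) ∪ (B \ A)
Elements in A but not B: {3, 7, 17, 30, 38}
Elements in B but not A: {9, 10, 14, 19, 20, 23, 27, 32, 34}
A △ B = {3, 7, 9, 10, 14, 17, 19, 20, 23, 27, 30, 32, 34, 38}

{3, 7, 9, 10, 14, 17, 19, 20, 23, 27, 30, 32, 34, 38}


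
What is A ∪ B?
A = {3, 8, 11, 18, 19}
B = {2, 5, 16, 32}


Set A = {3, 8, 11, 18, 19}
Set B = {2, 5, 16, 32}
A ∪ B includes all elements in either set.
Elements from A: {3, 8, 11, 18, 19}
Elements from B not already included: {2, 5, 16, 32}
A ∪ B = {2, 3, 5, 8, 11, 16, 18, 19, 32}

{2, 3, 5, 8, 11, 16, 18, 19, 32}


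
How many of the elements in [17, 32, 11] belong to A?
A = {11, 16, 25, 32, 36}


Set A = {11, 16, 25, 32, 36}
Candidates: [17, 32, 11]
Check each candidate:
17 ∉ A, 32 ∈ A, 11 ∈ A
Count of candidates in A: 2

2


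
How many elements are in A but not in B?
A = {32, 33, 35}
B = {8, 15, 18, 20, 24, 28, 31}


Set A = {32, 33, 35}
Set B = {8, 15, 18, 20, 24, 28, 31}
A \ B = {32, 33, 35}
|A \ B| = 3

3


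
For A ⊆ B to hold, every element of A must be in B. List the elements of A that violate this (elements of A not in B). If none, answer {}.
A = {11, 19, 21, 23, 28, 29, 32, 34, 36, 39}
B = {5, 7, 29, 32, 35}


Set A = {11, 19, 21, 23, 28, 29, 32, 34, 36, 39}
Set B = {5, 7, 29, 32, 35}
Check each element of A against B:
11 ∉ B (include), 19 ∉ B (include), 21 ∉ B (include), 23 ∉ B (include), 28 ∉ B (include), 29 ∈ B, 32 ∈ B, 34 ∉ B (include), 36 ∉ B (include), 39 ∉ B (include)
Elements of A not in B: {11, 19, 21, 23, 28, 34, 36, 39}

{11, 19, 21, 23, 28, 34, 36, 39}


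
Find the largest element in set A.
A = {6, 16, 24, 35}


Set A = {6, 16, 24, 35}
Elements in ascending order: 6, 16, 24, 35
The largest element is 35.

35


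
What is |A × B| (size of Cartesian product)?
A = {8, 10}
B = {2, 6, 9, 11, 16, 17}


Set A = {8, 10} has 2 elements.
Set B = {2, 6, 9, 11, 16, 17} has 6 elements.
|A × B| = |A| × |B| = 2 × 6 = 12

12


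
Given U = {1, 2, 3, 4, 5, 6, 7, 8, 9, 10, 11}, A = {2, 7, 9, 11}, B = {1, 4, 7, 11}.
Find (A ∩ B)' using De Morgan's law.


U = {1, 2, 3, 4, 5, 6, 7, 8, 9, 10, 11}
A = {2, 7, 9, 11}, B = {1, 4, 7, 11}
A ∩ B = {7, 11}
(A ∩ B)' = U \ (A ∩ B) = {1, 2, 3, 4, 5, 6, 8, 9, 10}
Verification via A' ∪ B': A' = {1, 3, 4, 5, 6, 8, 10}, B' = {2, 3, 5, 6, 8, 9, 10}
A' ∪ B' = {1, 2, 3, 4, 5, 6, 8, 9, 10} ✓

{1, 2, 3, 4, 5, 6, 8, 9, 10}


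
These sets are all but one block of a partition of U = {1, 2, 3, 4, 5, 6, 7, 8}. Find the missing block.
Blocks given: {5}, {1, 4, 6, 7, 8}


U = {1, 2, 3, 4, 5, 6, 7, 8}
Shown blocks: {5}, {1, 4, 6, 7, 8}
A partition's blocks are pairwise disjoint and cover U, so the missing block = U \ (union of shown blocks).
Union of shown blocks: {1, 4, 5, 6, 7, 8}
Missing block = U \ (union) = {2, 3}

{2, 3}


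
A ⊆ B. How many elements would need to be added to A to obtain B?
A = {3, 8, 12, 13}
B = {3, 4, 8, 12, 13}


Set A = {3, 8, 12, 13}, |A| = 4
Set B = {3, 4, 8, 12, 13}, |B| = 5
Since A ⊆ B: B \ A = {4}
|B| - |A| = 5 - 4 = 1

1


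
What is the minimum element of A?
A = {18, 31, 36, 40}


Set A = {18, 31, 36, 40}
Elements in ascending order: 18, 31, 36, 40
The smallest element is 18.

18


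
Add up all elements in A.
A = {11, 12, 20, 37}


Set A = {11, 12, 20, 37}
Sum = 11 + 12 + 20 + 37 = 80

80


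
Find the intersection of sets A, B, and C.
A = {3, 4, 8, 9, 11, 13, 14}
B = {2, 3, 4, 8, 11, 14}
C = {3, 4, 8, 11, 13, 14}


Set A = {3, 4, 8, 9, 11, 13, 14}
Set B = {2, 3, 4, 8, 11, 14}
Set C = {3, 4, 8, 11, 13, 14}
First, A ∩ B = {3, 4, 8, 11, 14}
Then, (A ∩ B) ∩ C = {3, 4, 8, 11, 14}

{3, 4, 8, 11, 14}


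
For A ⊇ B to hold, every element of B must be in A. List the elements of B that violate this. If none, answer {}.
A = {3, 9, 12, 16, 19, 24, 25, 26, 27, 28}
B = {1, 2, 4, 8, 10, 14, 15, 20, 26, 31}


Set A = {3, 9, 12, 16, 19, 24, 25, 26, 27, 28}
Set B = {1, 2, 4, 8, 10, 14, 15, 20, 26, 31}
Check each element of B against A:
1 ∉ A (include), 2 ∉ A (include), 4 ∉ A (include), 8 ∉ A (include), 10 ∉ A (include), 14 ∉ A (include), 15 ∉ A (include), 20 ∉ A (include), 26 ∈ A, 31 ∉ A (include)
Elements of B not in A: {1, 2, 4, 8, 10, 14, 15, 20, 31}

{1, 2, 4, 8, 10, 14, 15, 20, 31}


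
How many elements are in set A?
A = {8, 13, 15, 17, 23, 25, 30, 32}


Set A = {8, 13, 15, 17, 23, 25, 30, 32}
Listing elements: 8, 13, 15, 17, 23, 25, 30, 32
Counting: 8 elements
|A| = 8

8


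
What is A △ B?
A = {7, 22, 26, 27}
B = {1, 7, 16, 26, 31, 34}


Set A = {7, 22, 26, 27}
Set B = {1, 7, 16, 26, 31, 34}
A △ B = (A \ B) ∪ (B \ A)
Elements in A but not B: {22, 27}
Elements in B but not A: {1, 16, 31, 34}
A △ B = {1, 16, 22, 27, 31, 34}

{1, 16, 22, 27, 31, 34}


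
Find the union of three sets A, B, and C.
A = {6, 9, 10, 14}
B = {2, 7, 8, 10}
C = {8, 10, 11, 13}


Set A = {6, 9, 10, 14}
Set B = {2, 7, 8, 10}
Set C = {8, 10, 11, 13}
First, A ∪ B = {2, 6, 7, 8, 9, 10, 14}
Then, (A ∪ B) ∪ C = {2, 6, 7, 8, 9, 10, 11, 13, 14}

{2, 6, 7, 8, 9, 10, 11, 13, 14}


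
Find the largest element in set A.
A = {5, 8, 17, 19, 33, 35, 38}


Set A = {5, 8, 17, 19, 33, 35, 38}
Elements in ascending order: 5, 8, 17, 19, 33, 35, 38
The largest element is 38.

38


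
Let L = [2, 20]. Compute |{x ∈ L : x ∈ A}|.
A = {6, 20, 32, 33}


Set A = {6, 20, 32, 33}
Candidates: [2, 20]
Check each candidate:
2 ∉ A, 20 ∈ A
Count of candidates in A: 1

1


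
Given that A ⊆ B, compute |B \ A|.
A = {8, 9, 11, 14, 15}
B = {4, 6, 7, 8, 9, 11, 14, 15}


Set A = {8, 9, 11, 14, 15}, |A| = 5
Set B = {4, 6, 7, 8, 9, 11, 14, 15}, |B| = 8
Since A ⊆ B: B \ A = {4, 6, 7}
|B| - |A| = 8 - 5 = 3

3


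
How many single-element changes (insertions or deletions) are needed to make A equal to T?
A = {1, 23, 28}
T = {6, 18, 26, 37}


Set A = {1, 23, 28}
Set T = {6, 18, 26, 37}
Elements to remove from A (in A, not in T): {1, 23, 28} → 3 removals
Elements to add to A (in T, not in A): {6, 18, 26, 37} → 4 additions
Total edits = 3 + 4 = 7

7


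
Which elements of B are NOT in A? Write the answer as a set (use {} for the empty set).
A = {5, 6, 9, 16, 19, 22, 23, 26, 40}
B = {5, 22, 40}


Set A = {5, 6, 9, 16, 19, 22, 23, 26, 40}
Set B = {5, 22, 40}
Check each element of B against A:
5 ∈ A, 22 ∈ A, 40 ∈ A
Elements of B not in A: {}

{}


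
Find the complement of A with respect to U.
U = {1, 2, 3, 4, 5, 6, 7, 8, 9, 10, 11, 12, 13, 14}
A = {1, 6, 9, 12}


Universal set U = {1, 2, 3, 4, 5, 6, 7, 8, 9, 10, 11, 12, 13, 14}
Set A = {1, 6, 9, 12}
A' = U \ A = elements in U but not in A
Checking each element of U:
1 (in A, exclude), 2 (not in A, include), 3 (not in A, include), 4 (not in A, include), 5 (not in A, include), 6 (in A, exclude), 7 (not in A, include), 8 (not in A, include), 9 (in A, exclude), 10 (not in A, include), 11 (not in A, include), 12 (in A, exclude), 13 (not in A, include), 14 (not in A, include)
A' = {2, 3, 4, 5, 7, 8, 10, 11, 13, 14}

{2, 3, 4, 5, 7, 8, 10, 11, 13, 14}


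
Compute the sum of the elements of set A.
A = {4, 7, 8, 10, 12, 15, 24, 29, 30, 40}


Set A = {4, 7, 8, 10, 12, 15, 24, 29, 30, 40}
Sum = 4 + 7 + 8 + 10 + 12 + 15 + 24 + 29 + 30 + 40 = 179

179


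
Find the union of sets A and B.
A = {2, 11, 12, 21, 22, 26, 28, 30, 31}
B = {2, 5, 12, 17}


Set A = {2, 11, 12, 21, 22, 26, 28, 30, 31}
Set B = {2, 5, 12, 17}
A ∪ B includes all elements in either set.
Elements from A: {2, 11, 12, 21, 22, 26, 28, 30, 31}
Elements from B not already included: {5, 17}
A ∪ B = {2, 5, 11, 12, 17, 21, 22, 26, 28, 30, 31}

{2, 5, 11, 12, 17, 21, 22, 26, 28, 30, 31}
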